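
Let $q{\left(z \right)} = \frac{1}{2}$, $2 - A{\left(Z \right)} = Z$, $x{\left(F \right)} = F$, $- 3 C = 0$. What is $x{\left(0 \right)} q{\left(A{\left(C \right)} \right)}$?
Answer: $0$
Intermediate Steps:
$C = 0$ ($C = \left(- \frac{1}{3}\right) 0 = 0$)
$A{\left(Z \right)} = 2 - Z$
$q{\left(z \right)} = \frac{1}{2}$
$x{\left(0 \right)} q{\left(A{\left(C \right)} \right)} = 0 \cdot \frac{1}{2} = 0$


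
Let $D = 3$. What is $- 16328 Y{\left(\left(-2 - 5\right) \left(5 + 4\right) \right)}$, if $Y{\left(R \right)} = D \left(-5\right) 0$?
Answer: $0$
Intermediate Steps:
$Y{\left(R \right)} = 0$ ($Y{\left(R \right)} = 3 \left(-5\right) 0 = \left(-15\right) 0 = 0$)
$- 16328 Y{\left(\left(-2 - 5\right) \left(5 + 4\right) \right)} = \left(-16328\right) 0 = 0$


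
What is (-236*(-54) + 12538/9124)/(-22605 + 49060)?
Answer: 58144397/120687710 ≈ 0.48178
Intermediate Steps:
(-236*(-54) + 12538/9124)/(-22605 + 49060) = (12744 + 12538*(1/9124))/26455 = (12744 + 6269/4562)*(1/26455) = (58144397/4562)*(1/26455) = 58144397/120687710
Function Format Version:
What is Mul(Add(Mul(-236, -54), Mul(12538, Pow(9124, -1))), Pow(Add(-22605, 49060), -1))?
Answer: Rational(58144397, 120687710) ≈ 0.48178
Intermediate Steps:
Mul(Add(Mul(-236, -54), Mul(12538, Pow(9124, -1))), Pow(Add(-22605, 49060), -1)) = Mul(Add(12744, Mul(12538, Rational(1, 9124))), Pow(26455, -1)) = Mul(Add(12744, Rational(6269, 4562)), Rational(1, 26455)) = Mul(Rational(58144397, 4562), Rational(1, 26455)) = Rational(58144397, 120687710)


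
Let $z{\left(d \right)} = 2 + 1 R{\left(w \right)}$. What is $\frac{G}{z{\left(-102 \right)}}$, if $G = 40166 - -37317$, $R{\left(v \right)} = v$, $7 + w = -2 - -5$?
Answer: $- \frac{77483}{2} \approx -38742.0$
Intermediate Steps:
$w = -4$ ($w = -7 - -3 = -7 + \left(-2 + 5\right) = -7 + 3 = -4$)
$z{\left(d \right)} = -2$ ($z{\left(d \right)} = 2 + 1 \left(-4\right) = 2 - 4 = -2$)
$G = 77483$ ($G = 40166 + 37317 = 77483$)
$\frac{G}{z{\left(-102 \right)}} = \frac{77483}{-2} = 77483 \left(- \frac{1}{2}\right) = - \frac{77483}{2}$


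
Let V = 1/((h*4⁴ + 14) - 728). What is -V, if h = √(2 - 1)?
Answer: 1/458 ≈ 0.0021834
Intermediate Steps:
h = 1 (h = √1 = 1)
V = -1/458 (V = 1/((1*4⁴ + 14) - 728) = 1/((1*256 + 14) - 728) = 1/((256 + 14) - 728) = 1/(270 - 728) = 1/(-458) = -1/458 ≈ -0.0021834)
-V = -1*(-1/458) = 1/458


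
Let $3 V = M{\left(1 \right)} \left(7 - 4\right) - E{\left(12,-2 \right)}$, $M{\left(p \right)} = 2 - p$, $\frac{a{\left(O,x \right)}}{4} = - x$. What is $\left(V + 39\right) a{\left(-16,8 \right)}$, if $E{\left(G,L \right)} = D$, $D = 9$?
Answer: $-1184$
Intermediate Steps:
$a{\left(O,x \right)} = - 4 x$ ($a{\left(O,x \right)} = 4 \left(- x\right) = - 4 x$)
$E{\left(G,L \right)} = 9$
$V = -2$ ($V = \frac{\left(2 - 1\right) \left(7 - 4\right) - 9}{3} = \frac{\left(2 - 1\right) 3 - 9}{3} = \frac{1 \cdot 3 - 9}{3} = \frac{3 - 9}{3} = \frac{1}{3} \left(-6\right) = -2$)
$\left(V + 39\right) a{\left(-16,8 \right)} = \left(-2 + 39\right) \left(\left(-4\right) 8\right) = 37 \left(-32\right) = -1184$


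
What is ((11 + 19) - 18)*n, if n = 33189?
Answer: 398268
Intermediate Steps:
((11 + 19) - 18)*n = ((11 + 19) - 18)*33189 = (30 - 18)*33189 = 12*33189 = 398268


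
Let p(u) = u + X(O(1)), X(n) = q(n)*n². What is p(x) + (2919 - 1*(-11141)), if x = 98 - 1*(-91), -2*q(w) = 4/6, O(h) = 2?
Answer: 42743/3 ≈ 14248.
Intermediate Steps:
q(w) = -⅓ (q(w) = -2/6 = -½*⅔ = -⅓)
X(n) = -n²/3
x = 189 (x = 98 + 91 = 189)
p(u) = -4/3 + u (p(u) = u - ⅓*2² = u - ⅓*4 = u - 4/3 = -4/3 + u)
p(x) + (2919 - 1*(-11141)) = (-4/3 + 189) + (2919 - 1*(-11141)) = 563/3 + (2919 + 11141) = 563/3 + 14060 = 42743/3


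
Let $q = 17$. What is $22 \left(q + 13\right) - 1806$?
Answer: $-1146$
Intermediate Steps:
$22 \left(q + 13\right) - 1806 = 22 \left(17 + 13\right) - 1806 = 22 \cdot 30 - 1806 = 660 - 1806 = -1146$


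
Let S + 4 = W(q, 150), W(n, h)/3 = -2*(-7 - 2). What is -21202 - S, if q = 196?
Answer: -21252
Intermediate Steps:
W(n, h) = 54 (W(n, h) = 3*(-2*(-7 - 2)) = 3*(-2*(-9)) = 3*18 = 54)
S = 50 (S = -4 + 54 = 50)
-21202 - S = -21202 - 1*50 = -21202 - 50 = -21252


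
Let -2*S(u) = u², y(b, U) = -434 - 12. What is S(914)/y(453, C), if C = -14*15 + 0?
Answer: 208849/223 ≈ 936.54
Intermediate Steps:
C = -210 (C = -210 + 0 = -210)
y(b, U) = -446
S(u) = -u²/2
S(914)/y(453, C) = -½*914²/(-446) = -½*835396*(-1/446) = -417698*(-1/446) = 208849/223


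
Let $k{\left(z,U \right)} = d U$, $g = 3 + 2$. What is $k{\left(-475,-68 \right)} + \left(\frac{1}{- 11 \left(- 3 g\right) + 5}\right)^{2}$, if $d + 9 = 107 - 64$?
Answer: $- \frac{66816799}{28900} \approx -2312.0$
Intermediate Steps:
$d = 34$ ($d = -9 + \left(107 - 64\right) = -9 + 43 = 34$)
$g = 5$
$k{\left(z,U \right)} = 34 U$
$k{\left(-475,-68 \right)} + \left(\frac{1}{- 11 \left(- 3 g\right) + 5}\right)^{2} = 34 \left(-68\right) + \left(\frac{1}{- 11 \left(\left(-3\right) 5\right) + 5}\right)^{2} = -2312 + \left(\frac{1}{\left(-11\right) \left(-15\right) + 5}\right)^{2} = -2312 + \left(\frac{1}{165 + 5}\right)^{2} = -2312 + \left(\frac{1}{170}\right)^{2} = -2312 + \frac{1}{28900} = - \frac{66816799}{28900}$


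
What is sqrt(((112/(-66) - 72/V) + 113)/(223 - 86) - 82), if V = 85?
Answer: I*sqrt(11990284183185)/384285 ≈ 9.0108*I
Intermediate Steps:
sqrt(((112/(-66) - 72/V) + 113)/(223 - 86) - 82) = sqrt(((112/(-66) - 72/85) + 113)/(223 - 86) - 82) = sqrt(((112*(-1/66) - 72*1/85) + 113)/137 - 82) = sqrt(((-56/33 - 72/85) + 113)*(1/137) - 82) = sqrt((-7136/2805 + 113)*(1/137) - 82) = sqrt((309829/2805)*(1/137) - 82) = sqrt(309829/384285 - 82) = sqrt(-31201541/384285) = I*sqrt(11990284183185)/384285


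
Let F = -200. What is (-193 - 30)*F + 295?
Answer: 44895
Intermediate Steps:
(-193 - 30)*F + 295 = (-193 - 30)*(-200) + 295 = -223*(-200) + 295 = 44600 + 295 = 44895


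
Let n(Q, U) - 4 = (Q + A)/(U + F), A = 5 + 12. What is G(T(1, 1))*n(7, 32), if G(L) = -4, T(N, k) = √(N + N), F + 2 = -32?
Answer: 32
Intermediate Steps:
F = -34 (F = -2 - 32 = -34)
T(N, k) = √2*√N (T(N, k) = √(2*N) = √2*√N)
A = 17
n(Q, U) = 4 + (17 + Q)/(-34 + U) (n(Q, U) = 4 + (Q + 17)/(U - 34) = 4 + (17 + Q)/(-34 + U))
G(T(1, 1))*n(7, 32) = -4*(-119 + 7 + 4*32)/(-34 + 32) = -4*(-119 + 7 + 128)/(-2) = -(-2)*16 = -4*(-8) = 32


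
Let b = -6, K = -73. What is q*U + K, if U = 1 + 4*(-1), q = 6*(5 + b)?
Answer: -55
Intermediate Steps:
q = -6 (q = 6*(5 - 6) = 6*(-1) = -6)
U = -3 (U = 1 - 4 = -3)
q*U + K = -6*(-3) - 73 = 18 - 73 = -55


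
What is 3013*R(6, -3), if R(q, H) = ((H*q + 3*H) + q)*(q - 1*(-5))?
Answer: -696003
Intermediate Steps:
R(q, H) = (5 + q)*(q + 3*H + H*q) (R(q, H) = ((3*H + H*q) + q)*(q + 5) = (q + 3*H + H*q)*(5 + q) = (5 + q)*(q + 3*H + H*q))
3013*R(6, -3) = 3013*(6**2 + 5*6 + 15*(-3) - 3*6**2 + 8*(-3)*6) = 3013*(36 + 30 - 45 - 3*36 - 144) = 3013*(36 + 30 - 45 - 108 - 144) = 3013*(-231) = -696003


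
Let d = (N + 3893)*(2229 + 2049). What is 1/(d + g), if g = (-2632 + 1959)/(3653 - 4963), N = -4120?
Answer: -1310/1272148187 ≈ -1.0298e-6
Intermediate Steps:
g = 673/1310 (g = -673/(-1310) = -673*(-1/1310) = 673/1310 ≈ 0.51374)
d = -971106 (d = (-4120 + 3893)*(2229 + 2049) = -227*4278 = -971106)
1/(d + g) = 1/(-971106 + 673/1310) = 1/(-1272148187/1310) = -1310/1272148187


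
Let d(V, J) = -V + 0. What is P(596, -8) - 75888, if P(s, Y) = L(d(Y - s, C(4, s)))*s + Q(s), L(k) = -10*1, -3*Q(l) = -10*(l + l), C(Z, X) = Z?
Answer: -233624/3 ≈ -77875.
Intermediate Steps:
d(V, J) = -V
Q(l) = 20*l/3 (Q(l) = -(-10)*(l + l)/3 = -(-10)*2*l/3 = -(-20)*l/3 = 20*l/3)
L(k) = -10
P(s, Y) = -10*s/3 (P(s, Y) = -10*s + 20*s/3 = -10*s/3)
P(596, -8) - 75888 = -10/3*596 - 75888 = -5960/3 - 75888 = -233624/3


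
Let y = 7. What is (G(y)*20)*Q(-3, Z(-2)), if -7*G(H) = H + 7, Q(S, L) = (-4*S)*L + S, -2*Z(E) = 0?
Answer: 120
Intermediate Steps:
Z(E) = 0 (Z(E) = -1/2*0 = 0)
Q(S, L) = S - 4*L*S (Q(S, L) = -4*L*S + S = S - 4*L*S)
G(H) = -1 - H/7 (G(H) = -(H + 7)/7 = -(7 + H)/7 = -1 - H/7)
(G(y)*20)*Q(-3, Z(-2)) = ((-1 - 1/7*7)*20)*(-3*(1 - 4*0)) = ((-1 - 1)*20)*(-3*(1 + 0)) = (-2*20)*(-3*1) = -40*(-3) = 120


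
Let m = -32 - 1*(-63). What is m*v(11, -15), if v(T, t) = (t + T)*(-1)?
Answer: 124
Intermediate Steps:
m = 31 (m = -32 + 63 = 31)
v(T, t) = -T - t (v(T, t) = (T + t)*(-1) = -T - t)
m*v(11, -15) = 31*(-1*11 - 1*(-15)) = 31*(-11 + 15) = 31*4 = 124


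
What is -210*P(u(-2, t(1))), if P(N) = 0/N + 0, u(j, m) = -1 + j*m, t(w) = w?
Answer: 0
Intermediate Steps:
P(N) = 0 (P(N) = 0 + 0 = 0)
-210*P(u(-2, t(1))) = -210*0 = 0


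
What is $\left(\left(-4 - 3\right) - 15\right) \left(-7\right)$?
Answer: $154$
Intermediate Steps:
$\left(\left(-4 - 3\right) - 15\right) \left(-7\right) = \left(-7 - 15\right) \left(-7\right) = \left(-22\right) \left(-7\right) = 154$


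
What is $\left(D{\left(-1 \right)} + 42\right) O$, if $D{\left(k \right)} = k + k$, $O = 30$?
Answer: $1200$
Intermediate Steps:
$D{\left(k \right)} = 2 k$
$\left(D{\left(-1 \right)} + 42\right) O = \left(2 \left(-1\right) + 42\right) 30 = \left(-2 + 42\right) 30 = 40 \cdot 30 = 1200$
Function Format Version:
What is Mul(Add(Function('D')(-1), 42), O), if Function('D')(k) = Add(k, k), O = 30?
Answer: 1200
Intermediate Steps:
Function('D')(k) = Mul(2, k)
Mul(Add(Function('D')(-1), 42), O) = Mul(Add(Mul(2, -1), 42), 30) = Mul(Add(-2, 42), 30) = Mul(40, 30) = 1200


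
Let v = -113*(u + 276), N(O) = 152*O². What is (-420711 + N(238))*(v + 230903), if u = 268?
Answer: 1387500448287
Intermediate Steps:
v = -61472 (v = -113*(268 + 276) = -113*544 = -61472)
(-420711 + N(238))*(v + 230903) = (-420711 + 152*238²)*(-61472 + 230903) = (-420711 + 152*56644)*169431 = (-420711 + 8609888)*169431 = 8189177*169431 = 1387500448287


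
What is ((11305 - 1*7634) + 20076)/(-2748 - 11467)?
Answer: -23747/14215 ≈ -1.6706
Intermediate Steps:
((11305 - 1*7634) + 20076)/(-2748 - 11467) = ((11305 - 7634) + 20076)/(-14215) = (3671 + 20076)*(-1/14215) = 23747*(-1/14215) = -23747/14215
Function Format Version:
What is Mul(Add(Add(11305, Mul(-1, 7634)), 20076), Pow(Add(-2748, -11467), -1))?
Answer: Rational(-23747, 14215) ≈ -1.6706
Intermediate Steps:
Mul(Add(Add(11305, Mul(-1, 7634)), 20076), Pow(Add(-2748, -11467), -1)) = Mul(Add(Add(11305, -7634), 20076), Pow(-14215, -1)) = Mul(Add(3671, 20076), Rational(-1, 14215)) = Mul(23747, Rational(-1, 14215)) = Rational(-23747, 14215)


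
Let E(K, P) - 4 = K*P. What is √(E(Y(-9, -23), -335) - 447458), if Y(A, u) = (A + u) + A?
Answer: 3*I*√48191 ≈ 658.57*I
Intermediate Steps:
Y(A, u) = u + 2*A
E(K, P) = 4 + K*P
√(E(Y(-9, -23), -335) - 447458) = √((4 + (-23 + 2*(-9))*(-335)) - 447458) = √((4 + (-23 - 18)*(-335)) - 447458) = √((4 - 41*(-335)) - 447458) = √((4 + 13735) - 447458) = √(13739 - 447458) = √(-433719) = 3*I*√48191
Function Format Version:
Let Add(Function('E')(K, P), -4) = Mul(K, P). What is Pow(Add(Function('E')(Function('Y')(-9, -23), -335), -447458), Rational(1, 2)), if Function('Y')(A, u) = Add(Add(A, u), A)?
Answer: Mul(3, I, Pow(48191, Rational(1, 2))) ≈ Mul(658.57, I)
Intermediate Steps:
Function('Y')(A, u) = Add(u, Mul(2, A))
Function('E')(K, P) = Add(4, Mul(K, P))
Pow(Add(Function('E')(Function('Y')(-9, -23), -335), -447458), Rational(1, 2)) = Pow(Add(Add(4, Mul(Add(-23, Mul(2, -9)), -335)), -447458), Rational(1, 2)) = Pow(Add(Add(4, Mul(Add(-23, -18), -335)), -447458), Rational(1, 2)) = Pow(Add(Add(4, Mul(-41, -335)), -447458), Rational(1, 2)) = Pow(Add(Add(4, 13735), -447458), Rational(1, 2)) = Pow(Add(13739, -447458), Rational(1, 2)) = Pow(-433719, Rational(1, 2)) = Mul(3, I, Pow(48191, Rational(1, 2)))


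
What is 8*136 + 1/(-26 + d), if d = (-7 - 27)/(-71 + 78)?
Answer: 235001/216 ≈ 1088.0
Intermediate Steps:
d = -34/7 ≈ -4.8571
8*136 + 1/(-26 + d) = 8*136 + 1/(-26 - 34/7) = 1088 + 1/(-216/7) = 1088 - 7/216 = 235001/216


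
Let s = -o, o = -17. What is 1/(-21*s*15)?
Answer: -1/5355 ≈ -0.00018674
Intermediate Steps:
s = 17 (s = -1*(-17) = 17)
1/(-21*s*15) = 1/(-21*17*15) = 1/(-357*15) = 1/(-5355) = -1/5355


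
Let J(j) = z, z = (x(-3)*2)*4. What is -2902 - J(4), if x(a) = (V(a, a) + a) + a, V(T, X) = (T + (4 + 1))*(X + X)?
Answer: -2758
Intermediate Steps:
V(T, X) = 2*X*(5 + T) (V(T, X) = (T + 5)*(2*X) = (5 + T)*(2*X) = 2*X*(5 + T))
x(a) = 2*a + 2*a*(5 + a) (x(a) = (2*a*(5 + a) + a) + a = (a + 2*a*(5 + a)) + a = 2*a + 2*a*(5 + a))
z = -144 (z = ((2*(-3)*(6 - 3))*2)*4 = ((2*(-3)*3)*2)*4 = -18*2*4 = -36*4 = -144)
J(j) = -144
-2902 - J(4) = -2902 - 1*(-144) = -2902 + 144 = -2758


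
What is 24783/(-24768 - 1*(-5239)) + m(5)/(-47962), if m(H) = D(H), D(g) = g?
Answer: -1188739891/936649898 ≈ -1.2691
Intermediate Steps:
m(H) = H
24783/(-24768 - 1*(-5239)) + m(5)/(-47962) = 24783/(-24768 - 1*(-5239)) + 5/(-47962) = 24783/(-24768 + 5239) + 5*(-1/47962) = 24783/(-19529) - 5/47962 = 24783*(-1/19529) - 5/47962 = -24783/19529 - 5/47962 = -1188739891/936649898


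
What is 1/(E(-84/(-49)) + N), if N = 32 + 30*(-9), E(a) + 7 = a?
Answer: -7/1703 ≈ -0.0041104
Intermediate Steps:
E(a) = -7 + a
N = -238 (N = 32 - 270 = -238)
1/(E(-84/(-49)) + N) = 1/((-7 - 84/(-49)) - 238) = 1/((-7 - 84*(-1/49)) - 238) = 1/((-7 + 12/7) - 238) = 1/(-37/7 - 238) = 1/(-1703/7) = -7/1703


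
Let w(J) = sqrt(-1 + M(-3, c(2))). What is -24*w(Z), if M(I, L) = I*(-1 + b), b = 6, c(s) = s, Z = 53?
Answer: -96*I ≈ -96.0*I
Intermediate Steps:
M(I, L) = 5*I (M(I, L) = I*(-1 + 6) = I*5 = 5*I)
w(J) = 4*I (w(J) = sqrt(-1 + 5*(-3)) = sqrt(-1 - 15) = sqrt(-16) = 4*I)
-24*w(Z) = -96*I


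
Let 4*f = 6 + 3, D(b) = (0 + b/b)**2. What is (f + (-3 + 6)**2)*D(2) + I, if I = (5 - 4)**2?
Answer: 49/4 ≈ 12.250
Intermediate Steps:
I = 1 (I = 1**2 = 1)
D(b) = 1 (D(b) = (0 + 1)**2 = 1**2 = 1)
f = 9/4 (f = (6 + 3)/4 = (1/4)*9 = 9/4 ≈ 2.2500)
(f + (-3 + 6)**2)*D(2) + I = (9/4 + (-3 + 6)**2)*1 + 1 = (9/4 + 3**2)*1 + 1 = (9/4 + 9)*1 + 1 = (45/4)*1 + 1 = 45/4 + 1 = 49/4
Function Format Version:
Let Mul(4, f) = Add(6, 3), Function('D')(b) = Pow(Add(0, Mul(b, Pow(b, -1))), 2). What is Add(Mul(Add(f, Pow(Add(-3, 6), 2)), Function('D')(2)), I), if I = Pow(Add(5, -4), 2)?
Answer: Rational(49, 4) ≈ 12.250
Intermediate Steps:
I = 1 (I = Pow(1, 2) = 1)
Function('D')(b) = 1 (Function('D')(b) = Pow(Add(0, 1), 2) = Pow(1, 2) = 1)
f = Rational(9, 4) (f = Mul(Rational(1, 4), Add(6, 3)) = Mul(Rational(1, 4), 9) = Rational(9, 4) ≈ 2.2500)
Add(Mul(Add(f, Pow(Add(-3, 6), 2)), Function('D')(2)), I) = Add(Mul(Add(Rational(9, 4), Pow(Add(-3, 6), 2)), 1), 1) = Add(Mul(Add(Rational(9, 4), Pow(3, 2)), 1), 1) = Add(Mul(Add(Rational(9, 4), 9), 1), 1) = Add(Mul(Rational(45, 4), 1), 1) = Add(Rational(45, 4), 1) = Rational(49, 4)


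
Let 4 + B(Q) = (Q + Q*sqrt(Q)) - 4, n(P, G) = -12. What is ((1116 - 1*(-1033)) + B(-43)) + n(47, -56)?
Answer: 2086 - 43*I*sqrt(43) ≈ 2086.0 - 281.97*I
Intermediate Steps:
B(Q) = -8 + Q + Q**(3/2) (B(Q) = -4 + ((Q + Q*sqrt(Q)) - 4) = -4 + ((Q + Q**(3/2)) - 4) = -4 + (-4 + Q + Q**(3/2)) = -8 + Q + Q**(3/2))
((1116 - 1*(-1033)) + B(-43)) + n(47, -56) = ((1116 - 1*(-1033)) + (-8 - 43 + (-43)**(3/2))) - 12 = ((1116 + 1033) + (-8 - 43 - 43*I*sqrt(43))) - 12 = (2149 + (-51 - 43*I*sqrt(43))) - 12 = (2098 - 43*I*sqrt(43)) - 12 = 2086 - 43*I*sqrt(43)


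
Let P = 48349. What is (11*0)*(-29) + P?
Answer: 48349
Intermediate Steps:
(11*0)*(-29) + P = (11*0)*(-29) + 48349 = 0*(-29) + 48349 = 0 + 48349 = 48349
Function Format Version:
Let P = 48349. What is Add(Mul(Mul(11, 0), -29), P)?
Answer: 48349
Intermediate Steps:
Add(Mul(Mul(11, 0), -29), P) = Add(Mul(Mul(11, 0), -29), 48349) = Add(Mul(0, -29), 48349) = Add(0, 48349) = 48349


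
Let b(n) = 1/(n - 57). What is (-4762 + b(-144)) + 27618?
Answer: 4594055/201 ≈ 22856.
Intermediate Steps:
b(n) = 1/(-57 + n)
(-4762 + b(-144)) + 27618 = (-4762 + 1/(-57 - 144)) + 27618 = (-4762 + 1/(-201)) + 27618 = (-4762 - 1/201) + 27618 = -957163/201 + 27618 = 4594055/201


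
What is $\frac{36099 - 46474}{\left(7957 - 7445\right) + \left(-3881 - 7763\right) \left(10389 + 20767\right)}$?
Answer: $\frac{10375}{362779952} \approx 2.8599 \cdot 10^{-5}$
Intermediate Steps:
$\frac{36099 - 46474}{\left(7957 - 7445\right) + \left(-3881 - 7763\right) \left(10389 + 20767\right)} = - \frac{10375}{512 - 362780464} = - \frac{10375}{-362779952} = \left(-10375\right) \left(- \frac{1}{362779952}\right) = \frac{10375}{362779952}$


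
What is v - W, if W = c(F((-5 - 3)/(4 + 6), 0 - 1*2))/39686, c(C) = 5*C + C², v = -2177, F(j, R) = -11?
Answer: -43198244/19843 ≈ -2177.0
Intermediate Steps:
c(C) = C² + 5*C
W = 33/19843 (W = -11*(5 - 11)/39686 = -11*(-6)*(1/39686) = 66*(1/39686) = 33/19843 ≈ 0.0016631)
v - W = -2177 - 1*33/19843 = -2177 - 33/19843 = -43198244/19843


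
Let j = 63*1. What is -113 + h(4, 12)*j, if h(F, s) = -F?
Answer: -365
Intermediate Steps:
j = 63
-113 + h(4, 12)*j = -113 - 1*4*63 = -113 - 4*63 = -113 - 252 = -365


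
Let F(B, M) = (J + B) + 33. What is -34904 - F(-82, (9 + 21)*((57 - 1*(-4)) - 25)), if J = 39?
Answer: -34894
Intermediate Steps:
F(B, M) = 72 + B (F(B, M) = (39 + B) + 33 = 72 + B)
-34904 - F(-82, (9 + 21)*((57 - 1*(-4)) - 25)) = -34904 - (72 - 82) = -34904 - 1*(-10) = -34904 + 10 = -34894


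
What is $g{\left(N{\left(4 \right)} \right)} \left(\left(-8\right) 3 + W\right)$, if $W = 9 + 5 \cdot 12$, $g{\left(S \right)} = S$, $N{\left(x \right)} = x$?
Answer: $180$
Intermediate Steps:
$W = 69$ ($W = 9 + 60 = 69$)
$g{\left(N{\left(4 \right)} \right)} \left(\left(-8\right) 3 + W\right) = 4 \left(\left(-8\right) 3 + 69\right) = 4 \left(-24 + 69\right) = 4 \cdot 45 = 180$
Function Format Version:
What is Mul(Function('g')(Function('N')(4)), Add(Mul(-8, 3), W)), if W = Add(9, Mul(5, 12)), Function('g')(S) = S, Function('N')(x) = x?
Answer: 180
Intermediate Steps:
W = 69 (W = Add(9, 60) = 69)
Mul(Function('g')(Function('N')(4)), Add(Mul(-8, 3), W)) = Mul(4, Add(Mul(-8, 3), 69)) = Mul(4, Add(-24, 69)) = Mul(4, 45) = 180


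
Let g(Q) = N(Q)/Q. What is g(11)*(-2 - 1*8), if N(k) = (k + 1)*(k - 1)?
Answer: -1200/11 ≈ -109.09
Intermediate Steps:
N(k) = (1 + k)*(-1 + k)
g(Q) = (-1 + Q²)/Q
g(11)*(-2 - 1*8) = (11 - 1/11)*(-2 - 1*8) = (11 - 1*1/11)*(-2 - 8) = (11 - 1/11)*(-10) = (120/11)*(-10) = -1200/11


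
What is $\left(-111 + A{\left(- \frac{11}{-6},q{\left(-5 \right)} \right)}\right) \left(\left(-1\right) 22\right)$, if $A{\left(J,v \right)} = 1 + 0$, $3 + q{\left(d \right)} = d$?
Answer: $2420$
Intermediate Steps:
$q{\left(d \right)} = -3 + d$
$A{\left(J,v \right)} = 1$
$\left(-111 + A{\left(- \frac{11}{-6},q{\left(-5 \right)} \right)}\right) \left(\left(-1\right) 22\right) = \left(-111 + 1\right) \left(\left(-1\right) 22\right) = \left(-110\right) \left(-22\right) = 2420$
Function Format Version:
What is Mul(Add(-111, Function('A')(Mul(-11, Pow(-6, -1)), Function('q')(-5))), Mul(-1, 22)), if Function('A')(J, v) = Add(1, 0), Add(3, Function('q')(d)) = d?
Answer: 2420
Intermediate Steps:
Function('q')(d) = Add(-3, d)
Function('A')(J, v) = 1
Mul(Add(-111, Function('A')(Mul(-11, Pow(-6, -1)), Function('q')(-5))), Mul(-1, 22)) = Mul(Add(-111, 1), Mul(-1, 22)) = Mul(-110, -22) = 2420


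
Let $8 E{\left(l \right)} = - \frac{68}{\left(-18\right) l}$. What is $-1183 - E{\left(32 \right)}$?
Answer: $- \frac{1362833}{1152} \approx -1183.0$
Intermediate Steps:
$E{\left(l \right)} = \frac{17}{36 l}$ ($E{\left(l \right)} = \frac{\left(-68\right) \frac{1}{\left(-18\right) l}}{8} = \frac{\left(-68\right) \left(- \frac{1}{18 l}\right)}{8} = \frac{\frac{34}{9} \frac{1}{l}}{8} = \frac{17}{36 l}$)
$-1183 - E{\left(32 \right)} = -1183 - \frac{17}{36 \cdot 32} = -1183 - \frac{17}{36} \cdot \frac{1}{32} = -1183 - \frac{17}{1152} = - \frac{1362833}{1152}$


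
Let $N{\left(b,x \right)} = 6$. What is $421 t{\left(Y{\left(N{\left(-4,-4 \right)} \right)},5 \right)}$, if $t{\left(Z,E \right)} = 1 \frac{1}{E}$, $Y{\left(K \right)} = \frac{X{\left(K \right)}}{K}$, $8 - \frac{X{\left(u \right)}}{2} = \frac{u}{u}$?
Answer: $\frac{421}{5} \approx 84.2$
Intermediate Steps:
$X{\left(u \right)} = 14$ ($X{\left(u \right)} = 16 - 2 \frac{u}{u} = 16 - 2 = 14$)
$Y{\left(K \right)} = \frac{14}{K}$
$t{\left(Z,E \right)} = \frac{1}{E}$
$421 t{\left(Y{\left(N{\left(-4,-4 \right)} \right)},5 \right)} = \frac{421}{5}$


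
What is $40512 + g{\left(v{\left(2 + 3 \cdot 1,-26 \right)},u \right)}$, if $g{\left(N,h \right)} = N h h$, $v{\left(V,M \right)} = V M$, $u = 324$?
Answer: $-13606368$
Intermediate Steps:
$v{\left(V,M \right)} = M V$
$g{\left(N,h \right)} = N h^{2}$
$40512 + g{\left(v{\left(2 + 3 \cdot 1,-26 \right)},u \right)} = 40512 + - 26 \left(2 + 3 \cdot 1\right) 324^{2} = 40512 + - 26 \left(2 + 3\right) 104976 = 40512 + \left(-26\right) 5 \cdot 104976 = 40512 - 13646880 = -13606368$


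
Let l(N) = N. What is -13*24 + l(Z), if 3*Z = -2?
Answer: -938/3 ≈ -312.67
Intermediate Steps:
Z = -⅔ (Z = (⅓)*(-2) = -⅔ ≈ -0.66667)
-13*24 + l(Z) = -13*24 - ⅔ = -312 - ⅔ = -938/3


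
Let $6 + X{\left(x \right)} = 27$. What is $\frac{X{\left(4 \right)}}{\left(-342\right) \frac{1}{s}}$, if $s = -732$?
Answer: $\frac{854}{19} \approx 44.947$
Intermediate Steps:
$X{\left(x \right)} = 21$ ($X{\left(x \right)} = -6 + 27 = 21$)
$\frac{X{\left(4 \right)}}{\left(-342\right) \frac{1}{s}} = \frac{21}{\left(-342\right) \frac{1}{-732}} = \frac{21}{\left(-342\right) \left(- \frac{1}{732}\right)} = \frac{21}{\frac{57}{122}} = 21 \cdot \frac{122}{57} = \frac{854}{19}$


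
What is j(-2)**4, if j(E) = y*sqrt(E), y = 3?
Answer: 324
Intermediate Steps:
j(E) = 3*sqrt(E)
j(-2)**4 = (3*sqrt(-2))**4 = (3*(I*sqrt(2)))**4 = (3*I*sqrt(2))**4 = 324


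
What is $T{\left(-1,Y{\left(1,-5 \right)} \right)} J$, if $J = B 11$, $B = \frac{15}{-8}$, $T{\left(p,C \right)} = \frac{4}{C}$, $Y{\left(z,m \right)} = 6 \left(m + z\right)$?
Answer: $\frac{55}{16} \approx 3.4375$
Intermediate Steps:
$Y{\left(z,m \right)} = 6 m + 6 z$
$B = - \frac{15}{8}$ ($B = 15 \left(- \frac{1}{8}\right) = - \frac{15}{8} \approx -1.875$)
$J = - \frac{165}{8}$ ($J = \left(- \frac{15}{8}\right) 11 = - \frac{165}{8} \approx -20.625$)
$T{\left(-1,Y{\left(1,-5 \right)} \right)} J = \frac{4}{6 \left(-5\right) + 6 \cdot 1} \left(- \frac{165}{8}\right) = \frac{4}{-30 + 6} \left(- \frac{165}{8}\right) = \frac{4}{-24} \left(- \frac{165}{8}\right) = 4 \left(- \frac{1}{24}\right) \left(- \frac{165}{8}\right) = \left(- \frac{1}{6}\right) \left(- \frac{165}{8}\right) = \frac{55}{16}$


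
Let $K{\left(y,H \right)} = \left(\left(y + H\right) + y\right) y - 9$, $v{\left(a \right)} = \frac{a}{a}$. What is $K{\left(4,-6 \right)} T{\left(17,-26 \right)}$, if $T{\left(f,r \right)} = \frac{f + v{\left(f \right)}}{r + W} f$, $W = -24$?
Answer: $\frac{153}{25} \approx 6.12$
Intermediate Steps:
$v{\left(a \right)} = 1$
$T{\left(f,r \right)} = \frac{f \left(1 + f\right)}{-24 + r}$ ($T{\left(f,r \right)} = \frac{f + 1}{r - 24} f = \frac{1 + f}{-24 + r} f = \frac{f \left(1 + f\right)}{-24 + r}$)
$K{\left(y,H \right)} = -9 + y \left(H + 2 y\right)$ ($K{\left(y,H \right)} = \left(\left(H + y\right) + y\right) y - 9 = \left(H + 2 y\right) y - 9 = y \left(H + 2 y\right) - 9 = -9 + y \left(H + 2 y\right)$)
$K{\left(4,-6 \right)} T{\left(17,-26 \right)} = \left(-9 + 2 \cdot 4^{2} - 24\right) \frac{17 \left(1 + 17\right)}{-24 - 26} = \left(-9 + 2 \cdot 16 - 24\right) 17 \frac{1}{-50} \cdot 18 = \left(-9 + 32 - 24\right) 17 \left(- \frac{1}{50}\right) 18 = \left(-1\right) \left(- \frac{153}{25}\right) = \frac{153}{25}$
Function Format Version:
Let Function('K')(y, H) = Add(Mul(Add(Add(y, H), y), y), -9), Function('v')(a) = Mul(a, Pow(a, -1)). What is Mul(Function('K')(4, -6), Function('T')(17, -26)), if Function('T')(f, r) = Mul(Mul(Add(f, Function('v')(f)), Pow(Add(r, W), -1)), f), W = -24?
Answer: Rational(153, 25) ≈ 6.1200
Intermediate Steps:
Function('v')(a) = 1
Function('T')(f, r) = Mul(f, Pow(Add(-24, r), -1), Add(1, f)) (Function('T')(f, r) = Mul(Mul(Add(f, 1), Pow(Add(r, -24), -1)), f) = Mul(Mul(Add(1, f), Pow(Add(-24, r), -1)), f) = Mul(Mul(Pow(Add(-24, r), -1), Add(1, f)), f) = Mul(f, Pow(Add(-24, r), -1), Add(1, f)))
Function('K')(y, H) = Add(-9, Mul(y, Add(H, Mul(2, y)))) (Function('K')(y, H) = Add(Mul(Add(Add(H, y), y), y), -9) = Add(Mul(Add(H, Mul(2, y)), y), -9) = Add(Mul(y, Add(H, Mul(2, y))), -9) = Add(-9, Mul(y, Add(H, Mul(2, y)))))
Mul(Function('K')(4, -6), Function('T')(17, -26)) = Mul(Add(-9, Mul(2, Pow(4, 2)), Mul(-6, 4)), Mul(17, Pow(Add(-24, -26), -1), Add(1, 17))) = Mul(Add(-9, Mul(2, 16), -24), Mul(17, Pow(-50, -1), 18)) = Mul(Add(-9, 32, -24), Mul(17, Rational(-1, 50), 18)) = Mul(-1, Rational(-153, 25)) = Rational(153, 25)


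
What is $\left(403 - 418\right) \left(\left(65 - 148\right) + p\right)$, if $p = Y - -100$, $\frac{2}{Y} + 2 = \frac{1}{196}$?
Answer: $- \frac{93825}{391} \approx -239.96$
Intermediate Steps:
$Y = - \frac{392}{391}$ ($Y = \frac{2}{-2 + \frac{1}{196}} = \frac{2}{- \frac{391}{196}} = 2 \left(- \frac{196}{391}\right) = - \frac{392}{391} \approx -1.0026$)
$p = \frac{38708}{391}$ ($p = - \frac{392}{391} - -100 = - \frac{392}{391} + 100 = \frac{38708}{391} \approx 98.997$)
$\left(403 - 418\right) \left(\left(65 - 148\right) + p\right) = \left(403 - 418\right) \left(\left(65 - 148\right) + \frac{38708}{391}\right) = - 15 \left(\left(65 - 148\right) + \frac{38708}{391}\right) = - 15 \left(-83 + \frac{38708}{391}\right) = \left(-15\right) \frac{6255}{391} = - \frac{93825}{391}$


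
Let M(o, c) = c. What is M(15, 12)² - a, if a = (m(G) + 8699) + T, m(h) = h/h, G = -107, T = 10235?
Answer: -18791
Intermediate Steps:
m(h) = 1
a = 18935 (a = (1 + 8699) + 10235 = 8700 + 10235 = 18935)
M(15, 12)² - a = 12² - 1*18935 = 144 - 18935 = -18791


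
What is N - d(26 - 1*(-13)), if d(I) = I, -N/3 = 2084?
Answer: -6291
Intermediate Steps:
N = -6252 (N = -3*2084 = -6252)
N - d(26 - 1*(-13)) = -6252 - (26 - 1*(-13)) = -6252 - (26 + 13) = -6252 - 1*39 = -6252 - 39 = -6291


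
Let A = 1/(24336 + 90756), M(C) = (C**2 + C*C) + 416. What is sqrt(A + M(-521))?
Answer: sqrt(199906023174149)/19182 ≈ 737.09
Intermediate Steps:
M(C) = 416 + 2*C**2 (M(C) = (C**2 + C**2) + 416 = 2*C**2 + 416 = 416 + 2*C**2)
A = 1/115092 ≈ 8.6887e-6
sqrt(A + M(-521)) = sqrt(1/115092 + (416 + 2*(-521)**2)) = sqrt(1/115092 + (416 + 2*271441)) = sqrt(1/115092 + (416 + 542882)) = sqrt(1/115092 + 543298) = sqrt(62529253417/115092) = sqrt(199906023174149)/19182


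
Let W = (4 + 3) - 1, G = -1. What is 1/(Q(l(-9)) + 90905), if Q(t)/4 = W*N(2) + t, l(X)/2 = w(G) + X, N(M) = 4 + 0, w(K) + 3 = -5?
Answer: 1/90865 ≈ 1.1005e-5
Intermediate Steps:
w(K) = -8 (w(K) = -3 - 5 = -8)
N(M) = 4
l(X) = -16 + 2*X (l(X) = 2*(-8 + X) = -16 + 2*X)
W = 6 (W = 7 - 1 = 6)
Q(t) = 96 + 4*t (Q(t) = 4*(6*4 + t) = 4*(24 + t) = 96 + 4*t)
1/(Q(l(-9)) + 90905) = 1/((96 + 4*(-16 + 2*(-9))) + 90905) = 1/((96 + 4*(-16 - 18)) + 90905) = 1/((96 + 4*(-34)) + 90905) = 1/((96 - 136) + 90905) = 1/(-40 + 90905) = 1/90865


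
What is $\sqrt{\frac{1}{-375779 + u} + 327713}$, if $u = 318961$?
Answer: $\frac{\sqrt{1057951002784594}}{56818} \approx 572.46$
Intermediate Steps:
$\sqrt{\frac{1}{-375779 + u} + 327713} = \sqrt{\frac{1}{-375779 + 318961} + 327713} = \sqrt{\frac{1}{-56818} + 327713} = \sqrt{- \frac{1}{56818} + 327713} = \sqrt{\frac{18619997233}{56818}} = \frac{\sqrt{1057951002784594}}{56818}$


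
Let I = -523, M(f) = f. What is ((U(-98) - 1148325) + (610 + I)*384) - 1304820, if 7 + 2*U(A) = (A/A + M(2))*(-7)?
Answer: -2419751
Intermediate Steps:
U(A) = -14 (U(A) = -7/2 + ((A/A + 2)*(-7))/2 = -7/2 + ((1 + 2)*(-7))/2 = -7/2 + (3*(-7))/2 = -7/2 + (1/2)*(-21) = -7/2 - 21/2 = -14)
((U(-98) - 1148325) + (610 + I)*384) - 1304820 = ((-14 - 1148325) + (610 - 523)*384) - 1304820 = (-1148339 + 87*384) - 1304820 = (-1148339 + 33408) - 1304820 = -1114931 - 1304820 = -2419751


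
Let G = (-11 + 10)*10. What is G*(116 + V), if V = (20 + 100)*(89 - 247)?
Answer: 188440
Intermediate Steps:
V = -18960 (V = 120*(-158) = -18960)
G = -10 (G = -1*10 = -10)
G*(116 + V) = -10*(116 - 18960) = -10*(-18844) = 188440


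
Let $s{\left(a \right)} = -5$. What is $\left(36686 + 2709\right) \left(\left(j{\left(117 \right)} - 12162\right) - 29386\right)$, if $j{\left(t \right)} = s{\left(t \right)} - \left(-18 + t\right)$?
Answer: $-1640880540$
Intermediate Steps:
$j{\left(t \right)} = 13 - t$ ($j{\left(t \right)} = -5 - \left(-18 + t\right) = 13 - t$)
$\left(36686 + 2709\right) \left(\left(j{\left(117 \right)} - 12162\right) - 29386\right) = \left(36686 + 2709\right) \left(\left(\left(13 - 117\right) - 12162\right) - 29386\right) = 39395 \left(\left(\left(13 - 117\right) - 12162\right) - 29386\right) = 39395 \left(\left(-104 - 12162\right) - 29386\right) = 39395 \left(-12266 - 29386\right) = 39395 \left(-41652\right) = -1640880540$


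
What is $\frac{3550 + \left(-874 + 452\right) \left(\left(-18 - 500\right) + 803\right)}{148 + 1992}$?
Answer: $- \frac{5836}{107} \approx -54.542$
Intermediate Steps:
$\frac{3550 + \left(-874 + 452\right) \left(\left(-18 - 500\right) + 803\right)}{148 + 1992} = \frac{3550 - 422 \left(\left(-18 - 500\right) + 803\right)}{2140} = \left(3550 - 422 \left(-518 + 803\right)\right) \frac{1}{2140} = \left(3550 - 120270\right) \frac{1}{2140} = \left(-116720\right) \frac{1}{2140} = - \frac{5836}{107}$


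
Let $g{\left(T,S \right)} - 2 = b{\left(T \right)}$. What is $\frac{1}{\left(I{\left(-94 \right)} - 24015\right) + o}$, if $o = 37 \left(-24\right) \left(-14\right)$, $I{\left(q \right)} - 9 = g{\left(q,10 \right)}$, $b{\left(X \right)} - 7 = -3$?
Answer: $- \frac{1}{11568} \approx -8.6445 \cdot 10^{-5}$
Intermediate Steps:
$b{\left(X \right)} = 4$ ($b{\left(X \right)} = 7 - 3 = 4$)
$g{\left(T,S \right)} = 6$ ($g{\left(T,S \right)} = 2 + 4 = 6$)
$I{\left(q \right)} = 15$ ($I{\left(q \right)} = 9 + 6 = 15$)
$o = 12432$ ($o = \left(-888\right) \left(-14\right) = 12432$)
$\frac{1}{\left(I{\left(-94 \right)} - 24015\right) + o} = \frac{1}{\left(15 - 24015\right) + 12432} = \frac{1}{-24000 + 12432} = \frac{1}{-11568} = - \frac{1}{11568}$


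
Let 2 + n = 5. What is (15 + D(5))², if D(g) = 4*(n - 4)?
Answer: 121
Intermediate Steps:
n = 3 (n = -2 + 5 = 3)
D(g) = -4 (D(g) = 4*(3 - 4) = 4*(-1) = -4)
(15 + D(5))² = (15 - 4)² = 11² = 121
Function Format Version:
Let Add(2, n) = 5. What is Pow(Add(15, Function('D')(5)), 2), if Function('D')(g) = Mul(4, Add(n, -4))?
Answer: 121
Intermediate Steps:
n = 3 (n = Add(-2, 5) = 3)
Function('D')(g) = -4 (Function('D')(g) = Mul(4, Add(3, -4)) = Mul(4, -1) = -4)
Pow(Add(15, Function('D')(5)), 2) = Pow(Add(15, -4), 2) = Pow(11, 2) = 121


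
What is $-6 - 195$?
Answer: $-201$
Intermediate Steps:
$-6 - 195 = -201$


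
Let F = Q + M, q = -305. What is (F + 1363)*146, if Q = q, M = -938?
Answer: 17520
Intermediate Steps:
Q = -305
F = -1243 (F = -305 - 938 = -1243)
(F + 1363)*146 = (-1243 + 1363)*146 = 120*146 = 17520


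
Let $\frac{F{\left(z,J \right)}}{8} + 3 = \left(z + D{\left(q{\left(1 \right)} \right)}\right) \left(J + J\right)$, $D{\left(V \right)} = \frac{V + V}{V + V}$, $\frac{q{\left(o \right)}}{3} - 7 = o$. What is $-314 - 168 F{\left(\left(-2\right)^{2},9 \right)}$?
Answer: $-117242$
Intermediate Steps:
$q{\left(o \right)} = 21 + 3 o$
$D{\left(V \right)} = 1$ ($D{\left(V \right)} = \frac{2 V}{2 V} = 2 V \frac{1}{2 V} = 1$)
$F{\left(z,J \right)} = -24 + 16 J \left(1 + z\right)$ ($F{\left(z,J \right)} = -24 + 8 \left(z + 1\right) \left(J + J\right) = -24 + 8 \left(1 + z\right) 2 J = -24 + 8 \cdot 2 J \left(1 + z\right) = -24 + 16 J \left(1 + z\right)$)
$-314 - 168 F{\left(\left(-2\right)^{2},9 \right)} = -314 - 168 \left(-24 + 16 \cdot 9 + 16 \cdot 9 \left(-2\right)^{2}\right) = -314 - 168 \left(-24 + 144 + 16 \cdot 9 \cdot 4\right) = -314 - 168 \left(-24 + 144 + 576\right) = -314 - 116928 = -117242$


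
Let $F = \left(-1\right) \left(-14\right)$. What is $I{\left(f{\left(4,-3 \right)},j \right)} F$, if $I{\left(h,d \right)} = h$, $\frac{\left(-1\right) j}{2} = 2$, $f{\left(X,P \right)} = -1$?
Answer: $-14$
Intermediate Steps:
$j = -4$ ($j = \left(-2\right) 2 = -4$)
$F = 14$
$I{\left(f{\left(4,-3 \right)},j \right)} F = \left(-1\right) 14 = -14$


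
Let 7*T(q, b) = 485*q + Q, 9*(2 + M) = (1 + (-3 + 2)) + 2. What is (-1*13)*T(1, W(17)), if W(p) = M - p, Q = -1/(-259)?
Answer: -1633008/1813 ≈ -900.72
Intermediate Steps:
M = -16/9 (M = -2 + ((1 + (-3 + 2)) + 2)/9 = -2 + ((1 - 1) + 2)/9 = -2 + (0 + 2)/9 = -2 + (1/9)*2 = -2 + 2/9 = -16/9 ≈ -1.7778)
Q = 1/259 (Q = -1*(-1/259) = 1/259 ≈ 0.0038610)
W(p) = -16/9 - p
T(q, b) = 1/1813 + 485*q/7 (T(q, b) = (485*q + 1/259)/7 = (1/259 + 485*q)/7 = 1/1813 + 485*q/7)
(-1*13)*T(1, W(17)) = (-1*13)*(1/1813 + (485/7)*1) = -13*(1/1813 + 485/7) = -13*125616/1813 = -1633008/1813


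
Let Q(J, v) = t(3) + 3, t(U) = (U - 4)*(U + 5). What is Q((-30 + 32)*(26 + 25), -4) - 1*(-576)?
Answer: 571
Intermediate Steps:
t(U) = (-4 + U)*(5 + U)
Q(J, v) = -5 (Q(J, v) = (-20 + 3 + 3²) + 3 = (-20 + 3 + 9) + 3 = -8 + 3 = -5)
Q((-30 + 32)*(26 + 25), -4) - 1*(-576) = -5 - 1*(-576) = -5 + 576 = 571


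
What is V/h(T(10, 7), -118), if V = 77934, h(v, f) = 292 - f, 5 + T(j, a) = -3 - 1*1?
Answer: 38967/205 ≈ 190.08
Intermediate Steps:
T(j, a) = -9 (T(j, a) = -5 + (-3 - 1*1) = -5 + (-3 - 1) = -5 - 4 = -9)
V/h(T(10, 7), -118) = 77934/(292 - 1*(-118)) = 77934/(292 + 118) = 77934/410 = 77934*(1/410) = 38967/205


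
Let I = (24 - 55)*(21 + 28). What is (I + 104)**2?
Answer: 2002225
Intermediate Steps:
I = -1519 (I = -31*49 = -1519)
(I + 104)**2 = (-1519 + 104)**2 = (-1415)**2 = 2002225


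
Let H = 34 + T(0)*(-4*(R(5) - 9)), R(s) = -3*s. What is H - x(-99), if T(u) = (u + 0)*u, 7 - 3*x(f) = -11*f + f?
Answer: 1085/3 ≈ 361.67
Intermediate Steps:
x(f) = 7/3 + 10*f/3 (x(f) = 7/3 - (-11*f + f)/3 = 7/3 - (-10)*f/3 = 7/3 + 10*f/3)
T(u) = u² (T(u) = u*u = u²)
H = 34 (H = 34 + 0²*(-4*(-3*5 - 9)) = 34 + 0*(-4*(-15 - 9)) = 34 + 0*(-4*(-24)) = 34 + 0*96 = 34 + 0 = 34)
H - x(-99) = 34 - (7/3 + (10/3)*(-99)) = 34 - (7/3 - 330) = 34 - 1*(-983/3) = 34 + 983/3 = 1085/3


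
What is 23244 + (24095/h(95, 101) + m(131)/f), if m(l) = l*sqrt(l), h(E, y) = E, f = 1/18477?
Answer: 446455/19 + 2420487*sqrt(131) ≈ 2.7727e+7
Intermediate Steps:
f = 1/18477 ≈ 5.4121e-5
m(l) = l**(3/2)
23244 + (24095/h(95, 101) + m(131)/f) = 23244 + (24095/95 + 131**(3/2)/(1/18477)) = 23244 + (24095*(1/95) + (131*sqrt(131))*18477) = 23244 + (4819/19 + 2420487*sqrt(131)) = 446455/19 + 2420487*sqrt(131)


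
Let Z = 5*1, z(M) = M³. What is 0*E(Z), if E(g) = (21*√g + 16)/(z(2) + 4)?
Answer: 0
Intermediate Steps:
Z = 5
E(g) = 4/3 + 7*√g/4 (E(g) = (21*√g + 16)/(2³ + 4) = (16 + 21*√g)/(8 + 4) = (16 + 21*√g)/12 = (16 + 21*√g)*(1/12) = 4/3 + 7*√g/4)
0*E(Z) = 0*(4/3 + 7*√5/4) = 0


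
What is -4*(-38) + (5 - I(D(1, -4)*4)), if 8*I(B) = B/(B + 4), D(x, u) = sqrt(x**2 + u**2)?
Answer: 20079/128 + sqrt(17)/128 ≈ 156.90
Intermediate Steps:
D(x, u) = sqrt(u**2 + x**2)
I(B) = B/(8*(4 + B)) (I(B) = (B/(B + 4))/8 = (B/(4 + B))/8 = B/(8*(4 + B)))
-4*(-38) + (5 - I(D(1, -4)*4)) = -4*(-38) + (5 - sqrt((-4)**2 + 1**2)*4/(8*(4 + sqrt((-4)**2 + 1**2)*4))) = 152 + (5 - sqrt(16 + 1)*4/(8*(4 + sqrt(16 + 1)*4))) = 152 + (5 - sqrt(17)*4/(8*(4 + sqrt(17)*4))) = 152 + (5 - 4*sqrt(17)/(8*(4 + 4*sqrt(17)))) = 152 + (5 - sqrt(17)/(2*(4 + 4*sqrt(17)))) = 157 - sqrt(17)/(2*(4 + 4*sqrt(17)))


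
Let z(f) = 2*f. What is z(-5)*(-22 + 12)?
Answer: 100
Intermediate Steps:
z(-5)*(-22 + 12) = (2*(-5))*(-22 + 12) = -10*(-10) = 100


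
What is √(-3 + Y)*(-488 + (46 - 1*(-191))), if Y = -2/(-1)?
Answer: -251*I ≈ -251.0*I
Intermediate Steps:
Y = 2 (Y = -1*(-2) = 2)
√(-3 + Y)*(-488 + (46 - 1*(-191))) = √(-3 + 2)*(-488 + (46 - 1*(-191))) = √(-1)*(-488 + (46 + 191)) = I*(-488 + 237) = I*(-251) = -251*I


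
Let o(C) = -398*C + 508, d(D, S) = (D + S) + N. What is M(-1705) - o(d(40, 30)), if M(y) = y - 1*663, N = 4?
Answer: 26576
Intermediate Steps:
d(D, S) = 4 + D + S (d(D, S) = (D + S) + 4 = 4 + D + S)
o(C) = 508 - 398*C
M(y) = -663 + y (M(y) = y - 663 = -663 + y)
M(-1705) - o(d(40, 30)) = (-663 - 1705) - (508 - 398*(4 + 40 + 30)) = -2368 - (508 - 398*74) = -2368 - (508 - 29452) = -2368 - 1*(-28944) = -2368 + 28944 = 26576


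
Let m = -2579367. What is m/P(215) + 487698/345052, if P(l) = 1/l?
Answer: -95676692030181/172526 ≈ -5.5456e+8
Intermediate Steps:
m/P(215) + 487698/345052 = -2579367/(1/215) + 487698/345052 = -2579367/1/215 + 487698*(1/345052) = -2579367*215 + 243849/172526 = -554563905 + 243849/172526 = -95676692030181/172526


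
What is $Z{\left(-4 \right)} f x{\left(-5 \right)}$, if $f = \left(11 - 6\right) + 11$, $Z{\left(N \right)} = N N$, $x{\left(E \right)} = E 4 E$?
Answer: $25600$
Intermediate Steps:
$x{\left(E \right)} = 4 E^{2}$ ($x{\left(E \right)} = 4 E E = 4 E^{2}$)
$Z{\left(N \right)} = N^{2}$
$f = 16$ ($f = 5 + 11 = 16$)
$Z{\left(-4 \right)} f x{\left(-5 \right)} = \left(-4\right)^{2} \cdot 16 \cdot 4 \left(-5\right)^{2} = 16 \cdot 16 \cdot 4 \cdot 25 = 256 \cdot 100 = 25600$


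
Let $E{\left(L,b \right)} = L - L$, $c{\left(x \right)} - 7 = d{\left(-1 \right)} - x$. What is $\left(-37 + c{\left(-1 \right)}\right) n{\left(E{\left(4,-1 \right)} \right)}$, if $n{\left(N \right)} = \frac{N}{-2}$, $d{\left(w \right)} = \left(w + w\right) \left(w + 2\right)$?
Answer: $0$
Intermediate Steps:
$d{\left(w \right)} = 2 w \left(2 + w\right)$
$c{\left(x \right)} = 5 - x$ ($c{\left(x \right)} = 7 - \left(x + 2 \left(2 - 1\right)\right) = 7 - \left(2 + x\right) = 5 - x$)
$E{\left(L,b \right)} = 0$
$n{\left(N \right)} = - \frac{N}{2}$ ($n{\left(N \right)} = N \left(- \frac{1}{2}\right) = - \frac{N}{2}$)
$\left(-37 + c{\left(-1 \right)}\right) n{\left(E{\left(4,-1 \right)} \right)} = \left(-37 + \left(5 - -1\right)\right) \left(\left(- \frac{1}{2}\right) 0\right) = \left(-37 + \left(5 + 1\right)\right) 0 = \left(-37 + 6\right) 0 = \left(-31\right) 0 = 0$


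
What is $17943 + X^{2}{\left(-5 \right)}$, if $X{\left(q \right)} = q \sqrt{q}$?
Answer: $17818$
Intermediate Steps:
$X{\left(q \right)} = q^{\frac{3}{2}}$
$17943 + X^{2}{\left(-5 \right)} = 17943 + \left(\left(-5\right)^{\frac{3}{2}}\right)^{2} = 17943 + \left(- 5 i \sqrt{5}\right)^{2} = 17943 - 125 = 17818$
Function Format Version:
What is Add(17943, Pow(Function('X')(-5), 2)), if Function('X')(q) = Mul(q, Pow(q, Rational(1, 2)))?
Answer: 17818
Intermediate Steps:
Function('X')(q) = Pow(q, Rational(3, 2))
Add(17943, Pow(Function('X')(-5), 2)) = Add(17943, Pow(Pow(-5, Rational(3, 2)), 2)) = Add(17943, Pow(Mul(-5, I, Pow(5, Rational(1, 2))), 2)) = Add(17943, -125) = 17818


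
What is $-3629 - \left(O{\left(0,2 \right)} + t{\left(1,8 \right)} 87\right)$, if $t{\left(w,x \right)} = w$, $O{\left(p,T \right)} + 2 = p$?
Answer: $-3714$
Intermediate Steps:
$O{\left(p,T \right)} = -2 + p$
$-3629 - \left(O{\left(0,2 \right)} + t{\left(1,8 \right)} 87\right) = -3629 - \left(\left(-2 + 0\right) + 1 \cdot 87\right) = -3629 - \left(-2 + 87\right) = -3629 - 85 = -3714$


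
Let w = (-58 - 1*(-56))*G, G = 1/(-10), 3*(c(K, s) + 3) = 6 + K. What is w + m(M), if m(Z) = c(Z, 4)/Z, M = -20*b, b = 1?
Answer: 7/12 ≈ 0.58333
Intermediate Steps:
c(K, s) = -1 + K/3 (c(K, s) = -3 + (6 + K)/3 = -3 + (2 + K/3) = -1 + K/3)
M = -20 (M = -20*1 = -20)
G = -1/10 ≈ -0.10000
m(Z) = (-1 + Z/3)/Z
w = 1/5 (w = (-58 - 1*(-56))*(-1/10) = (-58 + 56)*(-1/10) = -2*(-1/10) = 1/5 ≈ 0.20000)
w + m(M) = 1/5 + (1/3)*(-3 - 20)/(-20) = 1/5 + (1/3)*(-1/20)*(-23) = 1/5 + 23/60 = 7/12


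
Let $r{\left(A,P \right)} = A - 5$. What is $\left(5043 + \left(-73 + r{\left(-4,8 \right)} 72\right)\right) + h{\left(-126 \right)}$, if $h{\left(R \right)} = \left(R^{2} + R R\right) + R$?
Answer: $35948$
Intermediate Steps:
$r{\left(A,P \right)} = -5 + A$
$h{\left(R \right)} = R + 2 R^{2}$ ($h{\left(R \right)} = \left(R^{2} + R^{2}\right) + R = 2 R^{2} + R = R + 2 R^{2}$)
$\left(5043 + \left(-73 + r{\left(-4,8 \right)} 72\right)\right) + h{\left(-126 \right)} = \left(5043 + \left(-73 + \left(-5 - 4\right) 72\right)\right) - 126 \left(1 + 2 \left(-126\right)\right) = \left(5043 - 721\right) - 126 \left(1 - 252\right) = \left(5043 - 721\right) - -31626 = \left(5043 - 721\right) + 31626 = 4322 + 31626 = 35948$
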